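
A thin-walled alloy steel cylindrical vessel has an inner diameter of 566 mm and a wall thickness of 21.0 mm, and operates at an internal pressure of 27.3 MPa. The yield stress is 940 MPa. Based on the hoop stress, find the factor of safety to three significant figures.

n = 2.56

σ_h = pD/(2t) = 27.3×566/(2×21.0) = 367.9 MPa.
n = 940/367.9 = 2.555.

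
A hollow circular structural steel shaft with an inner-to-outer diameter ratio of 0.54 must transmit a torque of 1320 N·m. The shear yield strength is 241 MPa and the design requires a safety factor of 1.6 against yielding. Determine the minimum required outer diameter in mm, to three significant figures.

d_o = 36.5 mm

τ_allow = 241/1.6 = 150.6 MPa.
For a hollow shaft τ = 16T/[πd_o³(1−k⁴)] with k = 0.54, so 1−k⁴ = 0.9150.
d_o³ = 16T/[π τ_allow (1−k⁴)] = 16×1320000/(π×150.6×0.9150) = 48780 mm³.
d_o = 36.54 mm.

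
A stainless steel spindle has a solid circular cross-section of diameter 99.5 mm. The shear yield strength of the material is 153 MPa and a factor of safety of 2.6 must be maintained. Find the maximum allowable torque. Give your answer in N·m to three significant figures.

T_allow = 11400 N·m

τ_allow = 153/2.6 = 58.85 MPa.
For a solid shaft T_allow = τ_allow·πd³/16; πd³/16 = π×99.5³/16 = 193400 mm³.
T_allow = 58.85×193400 = 1.138×10^7 N·mm = 11380 N·m.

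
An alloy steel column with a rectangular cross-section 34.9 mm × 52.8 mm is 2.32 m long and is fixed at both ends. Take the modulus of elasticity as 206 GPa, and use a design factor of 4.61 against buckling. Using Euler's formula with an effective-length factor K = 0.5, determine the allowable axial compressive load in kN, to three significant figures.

P_allow = 61.3 kN

Buckling occurs about the weak axis: I_min = h·b³/12 = 52.8×34.9³/12 = 187000 mm⁴ (b = 34.9 mm is the smaller dimension).
Effective length L_e = KL = 0.5×2.32 m = 1160 mm.
Euler critical load P_cr = π²EI/L_e² = π²×206000×187000/1160² = 282600 N.
P_allow = P_cr/n = 282600/4.61 = 61300 N.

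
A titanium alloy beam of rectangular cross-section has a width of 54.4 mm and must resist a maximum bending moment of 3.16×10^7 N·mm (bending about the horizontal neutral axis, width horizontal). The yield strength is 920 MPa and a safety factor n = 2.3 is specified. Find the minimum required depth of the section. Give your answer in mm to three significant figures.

h = 93.3 mm

σ_allow = 920/2.3 = 400.0 MPa.
For a rectangular section σ = 6M/(bh²), so h² = 6M/(b σ_allow) = 6×3.1600×10^7/(54.4×400.0) = 8713 mm².
h = 93.34 mm.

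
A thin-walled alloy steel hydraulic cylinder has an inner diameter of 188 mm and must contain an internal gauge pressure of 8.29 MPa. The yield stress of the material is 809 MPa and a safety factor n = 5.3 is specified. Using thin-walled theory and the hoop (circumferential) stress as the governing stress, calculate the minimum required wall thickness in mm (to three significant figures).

t = 5.11 mm

σ_allow = 809/5.3 = 152.6 MPa.
Hoop stress σ_h = pD/(2t), so t = pD/(2σ_allow) = 8.29×188/(2×152.6) = 5.105 mm.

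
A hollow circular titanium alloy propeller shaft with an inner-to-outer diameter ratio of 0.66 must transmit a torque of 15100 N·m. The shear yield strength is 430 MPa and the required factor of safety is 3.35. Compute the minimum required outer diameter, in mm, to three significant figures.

d_o = 90.4 mm

τ_allow = 430/3.35 = 128.4 MPa.
For a hollow shaft τ = 16T/[πd_o³(1−k⁴)] with k = 0.66, so 1−k⁴ = 0.8103.
d_o³ = 16T/[π τ_allow (1−k⁴)] = 16×1.5100×10^7/(π×128.4×0.8103) = 739400 mm³.
d_o = 90.43 mm.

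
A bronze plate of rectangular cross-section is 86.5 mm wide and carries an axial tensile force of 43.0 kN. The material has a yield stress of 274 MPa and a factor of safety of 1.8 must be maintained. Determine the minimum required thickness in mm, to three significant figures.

t = 3.27 mm

σ_allow = 274/1.8 = 152.2 MPa.
Required area A = F/σ_allow = 43000/152.2 = 282.5 mm².
t = A/w = 282.5/86.5 = 3.266 mm.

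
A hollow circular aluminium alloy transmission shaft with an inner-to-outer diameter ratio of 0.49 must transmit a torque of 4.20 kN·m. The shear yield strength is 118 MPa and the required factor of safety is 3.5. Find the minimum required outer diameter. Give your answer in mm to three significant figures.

d_o = 87.6 mm

τ_allow = 118/3.5 = 33.71 MPa.
For a hollow shaft τ = 16T/[πd_o³(1−k⁴)] with k = 0.49, so 1−k⁴ = 0.9424.
d_o³ = 16T/[π τ_allow (1−k⁴)] = 16×4200000/(π×33.71×0.9424) = 673300 mm³.
d_o = 87.65 mm.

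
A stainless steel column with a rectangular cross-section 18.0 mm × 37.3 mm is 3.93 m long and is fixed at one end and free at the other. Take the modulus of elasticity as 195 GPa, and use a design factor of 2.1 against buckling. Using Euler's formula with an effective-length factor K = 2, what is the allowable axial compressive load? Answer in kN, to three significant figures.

P_allow = 0.269 kN

Buckling occurs about the weak axis: I_min = h·b³/12 = 37.3×18.0³/12 = 18130 mm⁴ (b = 18.0 mm is the smaller dimension).
Effective length L_e = KL = 2×3.93 m = 7860 mm.
Euler critical load P_cr = π²EI/L_e² = π²×195000×18130/7860² = 564.7 N.
P_allow = P_cr/n = 564.7/2.1 = 268.9 N.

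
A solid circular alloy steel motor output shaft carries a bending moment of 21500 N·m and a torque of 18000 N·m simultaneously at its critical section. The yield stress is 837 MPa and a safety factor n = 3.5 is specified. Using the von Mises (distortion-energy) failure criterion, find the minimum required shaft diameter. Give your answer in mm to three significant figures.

σ_allow = σ_y/n = 837/3.5 = 239.1 MPa.
For a solid shaft σ_b = 32M/(πd³) and τ = 16T/(πd³), so the von Mises stress is σ' = (16/πd³)·√(4M²+3T²).
√(4M²+3T²) = √(4×(2.150×10^7)² + 3×(1.800×10^7)²) = 5.311×10^7 N·mm.
d³ = 16×5.311×10^7/(π×239.1) = 1.131×10^6 mm³.
d = 104.2 mm.

d = 104 mm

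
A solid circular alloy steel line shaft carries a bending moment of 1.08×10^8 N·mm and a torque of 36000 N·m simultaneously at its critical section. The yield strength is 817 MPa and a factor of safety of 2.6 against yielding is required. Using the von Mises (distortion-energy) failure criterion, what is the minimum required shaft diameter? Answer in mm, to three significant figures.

d = 154 mm

σ_allow = σ_y/n = 817/2.6 = 314.2 MPa.
For a solid shaft σ_b = 32M/(πd³) and τ = 16T/(πd³), so the von Mises stress is σ' = (16/πd³)·√(4M²+3T²).
√(4M²+3T²) = √(4×(1.080×10^8)² + 3×(3.600×10^7)²) = 2.248×10^8 N·mm.
d³ = 16×2.248×10^8/(π×314.2) = 3.644×10^6 mm³.
d = 153.9 mm.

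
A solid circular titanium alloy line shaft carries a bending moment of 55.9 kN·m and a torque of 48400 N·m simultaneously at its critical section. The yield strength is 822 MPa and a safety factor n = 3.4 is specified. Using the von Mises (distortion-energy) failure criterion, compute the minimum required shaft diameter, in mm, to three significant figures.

σ_allow = σ_y/n = 822/3.4 = 241.8 MPa.
For a solid shaft σ_b = 32M/(πd³) and τ = 16T/(πd³), so the von Mises stress is σ' = (16/πd³)·√(4M²+3T²).
√(4M²+3T²) = √(4×(5.590×10^7)² + 3×(4.840×10^7)²) = 1.397×10^8 N·mm.
d³ = 16×1.397×10^8/(π×241.8) = 2.944×10^6 mm³.
d = 143.3 mm.

d = 143 mm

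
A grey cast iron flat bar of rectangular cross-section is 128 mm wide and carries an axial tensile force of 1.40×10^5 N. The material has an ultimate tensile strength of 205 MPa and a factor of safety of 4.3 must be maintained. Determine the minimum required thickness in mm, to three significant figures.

t = 22.9 mm

σ_allow = 205/4.3 = 47.67 MPa.
Required area A = F/σ_allow = 140000/47.67 = 2937 mm².
t = A/w = 2937/128 = 22.94 mm.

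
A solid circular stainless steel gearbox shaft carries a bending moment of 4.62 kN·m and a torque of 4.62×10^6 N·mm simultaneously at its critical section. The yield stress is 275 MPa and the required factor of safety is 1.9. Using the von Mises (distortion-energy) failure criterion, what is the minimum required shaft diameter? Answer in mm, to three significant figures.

d = 75.5 mm

σ_allow = σ_y/n = 275/1.9 = 144.7 MPa.
For a solid shaft σ_b = 32M/(πd³) and τ = 16T/(πd³), so the von Mises stress is σ' = (16/πd³)·√(4M²+3T²).
√(4M²+3T²) = √(4×(4.620×10^6)² + 3×(4.620×10^6)²) = 1.222×10^7 N·mm.
d³ = 16×1.222×10^7/(π×144.7) = 430100 mm³.
d = 75.49 mm.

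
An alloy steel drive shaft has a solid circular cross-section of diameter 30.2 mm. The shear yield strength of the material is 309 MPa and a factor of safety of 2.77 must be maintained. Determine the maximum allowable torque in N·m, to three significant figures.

τ_allow = 309/2.77 = 111.6 MPa.
For a solid shaft T_allow = τ_allow·πd³/16; πd³/16 = π×30.2³/16 = 5408 mm³.
T_allow = 111.6×5408 = 603300 N·mm = 603.3 N·m.

T_allow = 603 N·m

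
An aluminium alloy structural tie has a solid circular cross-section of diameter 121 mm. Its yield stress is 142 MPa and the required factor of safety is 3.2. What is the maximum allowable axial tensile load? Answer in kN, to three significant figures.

F_allow = 510 kN

σ_allow = 142/3.2 = 44.38 MPa.
A = πd²/4 = π×121²/4 = 11500 mm².
F_allow = σ_allow × A = 44.38×11500 = 510300 N.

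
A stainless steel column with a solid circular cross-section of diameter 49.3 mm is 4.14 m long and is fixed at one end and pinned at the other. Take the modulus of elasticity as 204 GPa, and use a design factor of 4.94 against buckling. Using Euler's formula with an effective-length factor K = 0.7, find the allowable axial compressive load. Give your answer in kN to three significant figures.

I = πd⁴/64 = π×49.3⁴/64 = 290000 mm⁴.
Effective length L_e = KL = 0.7×4.14 m = 2898 mm.
Euler critical load P_cr = π²EI/L_e² = π²×204000×290000/2898² = 69520 N.
P_allow = P_cr/n = 69520/4.94 = 14070 N.

P_allow = 14.1 kN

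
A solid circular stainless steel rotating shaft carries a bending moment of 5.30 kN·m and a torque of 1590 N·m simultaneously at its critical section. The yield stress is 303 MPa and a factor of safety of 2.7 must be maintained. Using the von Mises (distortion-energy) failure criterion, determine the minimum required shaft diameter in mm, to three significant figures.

σ_allow = σ_y/n = 303/2.7 = 112.2 MPa.
For a solid shaft σ_b = 32M/(πd³) and τ = 16T/(πd³), so the von Mises stress is σ' = (16/πd³)·√(4M²+3T²).
√(4M²+3T²) = √(4×(5.300×10^6)² + 3×(1.590×10^6)²) = 1.095×10^7 N·mm.
d³ = 16×1.095×10^7/(π×112.2) = 497000 mm³.
d = 79.21 mm.

d = 79.2 mm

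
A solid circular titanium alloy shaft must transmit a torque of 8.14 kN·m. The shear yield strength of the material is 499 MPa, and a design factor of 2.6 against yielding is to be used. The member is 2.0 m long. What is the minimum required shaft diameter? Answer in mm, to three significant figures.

Allowable shear stress τ_allow = 499/2.6 = 191.9 MPa.
For a solid shaft τ = 16T/(πd³), so d³ = 16T/(π τ_allow) = 16×8140000/(π×191.9) = 216000 mm³.
d = (216000)^(1/3) = 60.00 mm.

d = 60.0 mm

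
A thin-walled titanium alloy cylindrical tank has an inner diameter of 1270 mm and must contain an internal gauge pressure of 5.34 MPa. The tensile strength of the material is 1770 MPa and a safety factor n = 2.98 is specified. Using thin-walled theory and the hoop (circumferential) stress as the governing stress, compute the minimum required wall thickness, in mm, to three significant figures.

t = 5.71 mm

σ_allow = 1770/2.98 = 594.0 MPa.
Hoop stress σ_h = pD/(2t), so t = pD/(2σ_allow) = 5.34×1270/(2×594.0) = 5.709 mm.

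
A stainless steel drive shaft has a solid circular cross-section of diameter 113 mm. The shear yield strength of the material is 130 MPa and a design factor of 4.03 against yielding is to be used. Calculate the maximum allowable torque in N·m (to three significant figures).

T_allow = 9140 N·m

τ_allow = 130/4.03 = 32.26 MPa.
For a solid shaft T_allow = τ_allow·πd³/16; πd³/16 = π×113³/16 = 283300 mm³.
T_allow = 32.26×283300 = 9.139×10^6 N·mm = 9139 N·m.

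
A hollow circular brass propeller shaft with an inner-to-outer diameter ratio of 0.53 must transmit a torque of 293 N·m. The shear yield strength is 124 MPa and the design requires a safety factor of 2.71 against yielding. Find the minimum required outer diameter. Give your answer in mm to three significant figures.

d_o = 32.8 mm

τ_allow = 124/2.71 = 45.76 MPa.
For a hollow shaft τ = 16T/[πd_o³(1−k⁴)] with k = 0.53, so 1−k⁴ = 0.9211.
d_o³ = 16T/[π τ_allow (1−k⁴)] = 16×293000/(π×45.76×0.9211) = 35410 mm³.
d_o = 32.84 mm.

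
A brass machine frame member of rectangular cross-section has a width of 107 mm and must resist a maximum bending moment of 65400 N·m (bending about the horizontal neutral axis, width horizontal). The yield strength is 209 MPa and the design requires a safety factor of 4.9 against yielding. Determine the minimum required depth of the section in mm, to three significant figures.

h = 293 mm

σ_allow = 209/4.9 = 42.65 MPa.
For a rectangular section σ = 6M/(bh²), so h² = 6M/(b σ_allow) = 6×6.5400×10^7/(107×42.65) = 85980 mm².
h = 293.2 mm.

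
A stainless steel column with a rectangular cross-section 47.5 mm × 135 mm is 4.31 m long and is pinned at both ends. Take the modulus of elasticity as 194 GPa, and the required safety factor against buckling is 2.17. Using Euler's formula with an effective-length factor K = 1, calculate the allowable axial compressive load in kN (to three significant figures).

Buckling occurs about the weak axis: I_min = h·b³/12 = 135×47.5³/12 = 1.206×10^6 mm⁴ (b = 47.5 mm is the smaller dimension).
Effective length L_e = KL = 1×4.31 m = 4310 mm.
Euler critical load P_cr = π²EI/L_e² = π²×194000×1.206×10^6/4310² = 124300 N.
P_allow = P_cr/n = 124300/2.17 = 57270 N.

P_allow = 57.3 kN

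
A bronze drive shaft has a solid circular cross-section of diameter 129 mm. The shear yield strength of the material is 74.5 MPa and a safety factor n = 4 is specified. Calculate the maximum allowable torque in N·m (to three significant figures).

τ_allow = 74.5/4 = 18.62 MPa.
For a solid shaft T_allow = τ_allow·πd³/16; πd³/16 = π×129³/16 = 421500 mm³.
T_allow = 18.62×421500 = 7.850×10^6 N·mm = 7850 N·m.

T_allow = 7850 N·m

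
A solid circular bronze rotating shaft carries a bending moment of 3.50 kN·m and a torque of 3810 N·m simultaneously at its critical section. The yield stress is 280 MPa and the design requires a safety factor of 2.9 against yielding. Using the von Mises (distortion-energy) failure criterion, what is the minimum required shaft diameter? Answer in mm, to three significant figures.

σ_allow = σ_y/n = 280/2.9 = 96.55 MPa.
For a solid shaft σ_b = 32M/(πd³) and τ = 16T/(πd³), so the von Mises stress is σ' = (16/πd³)·√(4M²+3T²).
√(4M²+3T²) = √(4×(3.500×10^6)² + 3×(3.810×10^6)²) = 9.620×10^6 N·mm.
d³ = 16×9.620×10^6/(π×96.55) = 507500 mm³.
d = 79.76 mm.

d = 79.8 mm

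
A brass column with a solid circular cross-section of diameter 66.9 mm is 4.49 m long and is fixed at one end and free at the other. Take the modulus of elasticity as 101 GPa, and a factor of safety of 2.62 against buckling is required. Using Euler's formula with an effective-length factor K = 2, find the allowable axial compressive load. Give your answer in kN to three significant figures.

I = πd⁴/64 = π×66.9⁴/64 = 983300 mm⁴.
Effective length L_e = KL = 2×4.49 m = 8980 mm.
Euler critical load P_cr = π²EI/L_e² = π²×101000×983300/8980² = 12150 N.
P_allow = P_cr/n = 12150/2.62 = 4639 N.

P_allow = 4.64 kN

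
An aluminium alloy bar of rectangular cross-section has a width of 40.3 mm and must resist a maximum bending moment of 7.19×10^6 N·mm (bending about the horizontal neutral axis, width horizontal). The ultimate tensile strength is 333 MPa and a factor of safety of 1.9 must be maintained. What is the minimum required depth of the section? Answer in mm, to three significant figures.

h = 78.2 mm

σ_allow = 333/1.9 = 175.3 MPa.
For a rectangular section σ = 6M/(bh²), so h² = 6M/(b σ_allow) = 6×7190000/(40.3×175.3) = 6108 mm².
h = 78.15 mm.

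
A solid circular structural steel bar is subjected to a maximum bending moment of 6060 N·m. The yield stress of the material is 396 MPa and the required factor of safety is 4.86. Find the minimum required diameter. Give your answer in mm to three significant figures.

σ_allow = 396/4.86 = 81.48 MPa.
For a solid circular section σ = 32M/(πd³), so d³ = 32M/(π σ_allow) = 32×6060000/(π×81.48) = 757600 mm³.
d = 91.16 mm.

d = 91.2 mm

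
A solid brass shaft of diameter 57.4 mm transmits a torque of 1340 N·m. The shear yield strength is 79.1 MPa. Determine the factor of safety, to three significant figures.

τ = 16T/(πd³) = 16×1340000/(π×57.4³) = 36.09 MPa.
n = τ_limit/τ = 79.1/36.09 = 2.192.

n = 2.19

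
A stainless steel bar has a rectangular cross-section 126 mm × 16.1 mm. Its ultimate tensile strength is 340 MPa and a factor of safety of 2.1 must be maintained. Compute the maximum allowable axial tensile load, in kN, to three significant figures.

σ_allow = 340/2.1 = 161.9 MPa.
A = 126×16.1 = 2029 mm².
F_allow = σ_allow × A = 161.9×2029 = 328400 N.

F_allow = 328 kN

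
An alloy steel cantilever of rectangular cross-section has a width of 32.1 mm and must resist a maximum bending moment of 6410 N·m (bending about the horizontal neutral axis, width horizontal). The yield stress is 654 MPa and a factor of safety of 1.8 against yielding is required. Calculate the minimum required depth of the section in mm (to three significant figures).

h = 57.4 mm

σ_allow = 654/1.8 = 363.3 MPa.
For a rectangular section σ = 6M/(bh²), so h² = 6M/(b σ_allow) = 6×6410000/(32.1×363.3) = 3298 mm².
h = 57.42 mm.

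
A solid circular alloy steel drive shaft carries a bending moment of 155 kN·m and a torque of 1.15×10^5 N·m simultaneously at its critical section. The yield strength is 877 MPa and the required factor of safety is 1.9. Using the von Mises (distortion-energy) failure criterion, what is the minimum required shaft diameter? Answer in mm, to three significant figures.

σ_allow = σ_y/n = 877/1.9 = 461.6 MPa.
For a solid shaft σ_b = 32M/(πd³) and τ = 16T/(πd³), so the von Mises stress is σ' = (16/πd³)·√(4M²+3T²).
√(4M²+3T²) = √(4×(1.550×10^8)² + 3×(1.150×10^8)²) = 3.685×10^8 N·mm.
d³ = 16×3.685×10^8/(π×461.6) = 4.066×10^6 mm³.
d = 159.6 mm.

d = 160 mm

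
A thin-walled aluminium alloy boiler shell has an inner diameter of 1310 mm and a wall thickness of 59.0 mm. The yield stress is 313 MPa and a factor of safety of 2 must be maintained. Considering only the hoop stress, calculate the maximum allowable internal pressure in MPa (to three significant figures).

σ_allow = 313/2 = 156.5 MPa.
σ_h = pD/(2t) → p_allow = 2σ_allow t/D = 2×156.5×59.0/1310 = 14.10 MPa.

p_allow = 14.1 MPa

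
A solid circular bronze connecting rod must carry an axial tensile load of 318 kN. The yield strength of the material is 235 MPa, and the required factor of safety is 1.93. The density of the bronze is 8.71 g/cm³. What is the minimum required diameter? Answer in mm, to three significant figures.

Allowable stress σ_allow = 235/1.93 = 121.8 MPa.
Required area A = F/σ_allow = 318000/121.8 = 2612 mm².
A = πd²/4 → d = √(4A/π) = 57.67 mm.

d = 57.7 mm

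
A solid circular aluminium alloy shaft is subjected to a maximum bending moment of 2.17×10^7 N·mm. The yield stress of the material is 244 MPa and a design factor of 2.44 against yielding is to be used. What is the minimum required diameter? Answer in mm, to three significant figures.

σ_allow = 244/2.44 = 100.0 MPa.
For a solid circular section σ = 32M/(πd³), so d³ = 32M/(π σ_allow) = 32×2.1700×10^7/(π×100.0) = 2.210×10^6 mm³.
d = 130.3 mm.

d = 130 mm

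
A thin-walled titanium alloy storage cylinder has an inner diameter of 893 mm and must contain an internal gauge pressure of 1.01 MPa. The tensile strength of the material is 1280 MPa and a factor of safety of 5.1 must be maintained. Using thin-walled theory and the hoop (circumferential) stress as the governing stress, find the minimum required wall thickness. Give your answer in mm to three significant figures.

t = 1.80 mm

σ_allow = 1280/5.1 = 251.0 MPa.
Hoop stress σ_h = pD/(2t), so t = pD/(2σ_allow) = 1.01×893/(2×251.0) = 1.797 mm.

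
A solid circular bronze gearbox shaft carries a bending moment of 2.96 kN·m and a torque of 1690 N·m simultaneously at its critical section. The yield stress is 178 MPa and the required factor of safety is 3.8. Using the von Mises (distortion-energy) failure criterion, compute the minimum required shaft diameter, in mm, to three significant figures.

σ_allow = σ_y/n = 178/3.8 = 46.84 MPa.
For a solid shaft σ_b = 32M/(πd³) and τ = 16T/(πd³), so the von Mises stress is σ' = (16/πd³)·√(4M²+3T²).
√(4M²+3T²) = √(4×(2.960×10^6)² + 3×(1.690×10^6)²) = 6.604×10^6 N·mm.
d³ = 16×6.604×10^6/(π×46.84) = 718000 mm³.
d = 89.55 mm.

d = 89.5 mm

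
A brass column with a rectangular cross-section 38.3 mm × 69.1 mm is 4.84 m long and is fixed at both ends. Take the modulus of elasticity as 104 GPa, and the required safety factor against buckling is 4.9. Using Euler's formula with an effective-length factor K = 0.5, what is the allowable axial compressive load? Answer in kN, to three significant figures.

P_allow = 11.6 kN

Buckling occurs about the weak axis: I_min = h·b³/12 = 69.1×38.3³/12 = 323500 mm⁴ (b = 38.3 mm is the smaller dimension).
Effective length L_e = KL = 0.5×4.84 m = 2420 mm.
Euler critical load P_cr = π²EI/L_e² = π²×104000×323500/2420² = 56700 N.
P_allow = P_cr/n = 56700/4.9 = 11570 N.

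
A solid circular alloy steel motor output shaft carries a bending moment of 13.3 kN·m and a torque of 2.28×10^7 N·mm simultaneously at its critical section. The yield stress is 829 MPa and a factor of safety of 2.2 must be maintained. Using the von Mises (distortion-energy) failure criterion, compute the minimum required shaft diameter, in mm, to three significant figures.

d = 86.3 mm

σ_allow = σ_y/n = 829/2.2 = 376.8 MPa.
For a solid shaft σ_b = 32M/(πd³) and τ = 16T/(πd³), so the von Mises stress is σ' = (16/πd³)·√(4M²+3T²).
√(4M²+3T²) = √(4×(1.330×10^7)² + 3×(2.280×10^7)²) = 4.761×10^7 N·mm.
d³ = 16×4.761×10^7/(π×376.8) = 643500 mm³.
d = 86.34 mm.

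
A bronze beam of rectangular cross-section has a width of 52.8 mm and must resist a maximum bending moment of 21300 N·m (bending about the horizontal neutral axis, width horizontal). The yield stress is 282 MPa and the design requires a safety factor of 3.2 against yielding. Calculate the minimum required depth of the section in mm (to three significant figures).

σ_allow = 282/3.2 = 88.12 MPa.
For a rectangular section σ = 6M/(bh²), so h² = 6M/(b σ_allow) = 6×2.1300×10^7/(52.8×88.12) = 27470 mm².
h = 165.7 mm.

h = 166 mm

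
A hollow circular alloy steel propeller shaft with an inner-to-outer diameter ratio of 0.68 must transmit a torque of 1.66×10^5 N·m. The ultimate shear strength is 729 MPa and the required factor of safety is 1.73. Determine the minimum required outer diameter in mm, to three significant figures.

τ_allow = 729/1.73 = 421.4 MPa.
For a hollow shaft τ = 16T/[πd_o³(1−k⁴)] with k = 0.68, so 1−k⁴ = 0.7862.
d_o³ = 16T/[π τ_allow (1−k⁴)] = 16×1.6600×10^8/(π×421.4×0.7862) = 2.552×10^6 mm³.
d_o = 136.7 mm.

d_o = 137 mm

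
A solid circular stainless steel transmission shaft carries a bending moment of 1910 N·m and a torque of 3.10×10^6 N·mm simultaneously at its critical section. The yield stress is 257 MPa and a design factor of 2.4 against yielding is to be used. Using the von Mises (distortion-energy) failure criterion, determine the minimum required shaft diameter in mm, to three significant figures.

d = 67.9 mm

σ_allow = σ_y/n = 257/2.4 = 107.1 MPa.
For a solid shaft σ_b = 32M/(πd³) and τ = 16T/(πd³), so the von Mises stress is σ' = (16/πd³)·√(4M²+3T²).
√(4M²+3T²) = √(4×(1.910×10^6)² + 3×(3.100×10^6)²) = 6.590×10^6 N·mm.
d³ = 16×6.590×10^6/(π×107.1) = 313400 mm³.
d = 67.93 mm.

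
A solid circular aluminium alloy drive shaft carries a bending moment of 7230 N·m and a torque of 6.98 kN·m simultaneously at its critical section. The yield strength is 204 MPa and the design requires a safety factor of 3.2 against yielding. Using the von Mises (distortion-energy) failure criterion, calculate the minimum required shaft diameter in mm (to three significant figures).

σ_allow = σ_y/n = 204/3.2 = 63.75 MPa.
For a solid shaft σ_b = 32M/(πd³) and τ = 16T/(πd³), so the von Mises stress is σ' = (16/πd³)·√(4M²+3T²).
√(4M²+3T²) = √(4×(7.230×10^6)² + 3×(6.980×10^6)²) = 1.885×10^7 N·mm.
d³ = 16×1.885×10^7/(π×63.75) = 1.506×10^6 mm³.
d = 114.6 mm.

d = 115 mm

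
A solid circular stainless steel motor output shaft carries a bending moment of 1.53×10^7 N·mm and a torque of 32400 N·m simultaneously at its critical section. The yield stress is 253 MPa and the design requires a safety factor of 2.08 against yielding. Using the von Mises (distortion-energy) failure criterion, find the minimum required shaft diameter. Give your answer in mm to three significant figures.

σ_allow = σ_y/n = 253/2.08 = 121.6 MPa.
For a solid shaft σ_b = 32M/(πd³) and τ = 16T/(πd³), so the von Mises stress is σ' = (16/πd³)·√(4M²+3T²).
√(4M²+3T²) = √(4×(1.530×10^7)² + 3×(3.240×10^7)²) = 6.392×10^7 N·mm.
d³ = 16×6.392×10^7/(π×121.6) = 2.676×10^6 mm³.
d = 138.8 mm.

d = 139 mm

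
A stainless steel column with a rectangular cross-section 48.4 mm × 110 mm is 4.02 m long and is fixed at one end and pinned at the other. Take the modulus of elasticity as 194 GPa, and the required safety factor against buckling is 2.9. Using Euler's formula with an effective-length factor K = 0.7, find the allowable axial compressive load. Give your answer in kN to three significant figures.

P_allow = 86.7 kN

Buckling occurs about the weak axis: I_min = h·b³/12 = 110×48.4³/12 = 1.039×10^6 mm⁴ (b = 48.4 mm is the smaller dimension).
Effective length L_e = KL = 0.7×4.02 m = 2814 mm.
Euler critical load P_cr = π²EI/L_e² = π²×194000×1.039×10^6/2814² = 251300 N.
P_allow = P_cr/n = 251300/2.9 = 86660 N.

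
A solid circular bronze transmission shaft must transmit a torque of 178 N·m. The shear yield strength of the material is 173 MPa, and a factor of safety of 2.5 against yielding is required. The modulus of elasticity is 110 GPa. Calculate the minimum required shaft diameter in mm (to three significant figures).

d = 23.6 mm

Allowable shear stress τ_allow = 173/2.5 = 69.20 MPa.
For a solid shaft τ = 16T/(πd³), so d³ = 16T/(π τ_allow) = 16×178000/(π×69.20) = 13100 mm³.
d = (13100)^(1/3) = 23.57 mm.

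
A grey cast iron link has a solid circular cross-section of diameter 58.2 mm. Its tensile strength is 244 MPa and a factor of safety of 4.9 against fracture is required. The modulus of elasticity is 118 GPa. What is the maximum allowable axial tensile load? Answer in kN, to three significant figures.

σ_allow = 244/4.9 = 49.80 MPa.
A = πd²/4 = π×58.2²/4 = 2660 mm².
F_allow = σ_allow × A = 49.80×2660 = 132500 N.

F_allow = 132 kN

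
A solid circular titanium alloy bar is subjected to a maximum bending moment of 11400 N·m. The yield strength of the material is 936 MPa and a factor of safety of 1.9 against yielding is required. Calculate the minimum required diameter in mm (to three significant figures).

d = 61.8 mm

σ_allow = 936/1.9 = 492.6 MPa.
For a solid circular section σ = 32M/(πd³), so d³ = 32M/(π σ_allow) = 32×1.1400×10^7/(π×492.6) = 235700 mm³.
d = 61.77 mm.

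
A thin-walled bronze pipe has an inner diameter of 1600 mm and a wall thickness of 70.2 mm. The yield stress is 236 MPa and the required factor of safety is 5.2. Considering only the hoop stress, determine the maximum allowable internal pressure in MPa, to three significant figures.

σ_allow = 236/5.2 = 45.38 MPa.
σ_h = pD/(2t) → p_allow = 2σ_allow t/D = 2×45.38×70.2/1600 = 3.982 MPa.

p_allow = 3.98 MPa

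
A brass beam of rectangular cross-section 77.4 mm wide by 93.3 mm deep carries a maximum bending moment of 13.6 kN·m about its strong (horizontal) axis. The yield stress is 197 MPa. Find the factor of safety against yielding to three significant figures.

Section modulus S = bh²/6 = 77.4×93.3²/6 = 112300 mm³.
σ = M/S = 1.3600×10^7/112300 = 121.1 MPa.
n = 197/121.1 = 1.627.

n = 1.63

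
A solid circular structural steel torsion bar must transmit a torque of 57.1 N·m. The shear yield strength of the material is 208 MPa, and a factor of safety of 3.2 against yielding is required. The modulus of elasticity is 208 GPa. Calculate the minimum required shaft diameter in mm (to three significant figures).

d = 16.5 mm

Allowable shear stress τ_allow = 208/3.2 = 65.00 MPa.
For a solid shaft τ = 16T/(πd³), so d³ = 16T/(π τ_allow) = 16×57100/(π×65.00) = 4474 mm³.
d = (4474)^(1/3) = 16.48 mm.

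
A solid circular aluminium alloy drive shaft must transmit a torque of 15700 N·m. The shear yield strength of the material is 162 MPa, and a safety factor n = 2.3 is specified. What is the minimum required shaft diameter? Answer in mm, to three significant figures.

d = 104 mm

Allowable shear stress τ_allow = 162/2.3 = 70.43 MPa.
For a solid shaft τ = 16T/(πd³), so d³ = 16T/(π τ_allow) = 16×1.5700×10^7/(π×70.43) = 1.135×10^6 mm³.
d = (1.135×10^6)^(1/3) = 104.3 mm.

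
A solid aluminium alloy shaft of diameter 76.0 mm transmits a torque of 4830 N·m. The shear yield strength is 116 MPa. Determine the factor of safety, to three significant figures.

τ = 16T/(πd³) = 16×4830000/(π×76.0³) = 56.04 MPa.
n = τ_limit/τ = 116/56.04 = 2.070.

n = 2.07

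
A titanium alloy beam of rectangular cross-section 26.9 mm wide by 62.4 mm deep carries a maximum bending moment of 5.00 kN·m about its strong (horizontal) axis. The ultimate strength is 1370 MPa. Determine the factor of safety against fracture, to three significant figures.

n = 4.78

Section modulus S = bh²/6 = 26.9×62.4²/6 = 17460 mm³.
σ = M/S = 5000000/17460 = 286.4 MPa.
n = 1370/286.4 = 4.783.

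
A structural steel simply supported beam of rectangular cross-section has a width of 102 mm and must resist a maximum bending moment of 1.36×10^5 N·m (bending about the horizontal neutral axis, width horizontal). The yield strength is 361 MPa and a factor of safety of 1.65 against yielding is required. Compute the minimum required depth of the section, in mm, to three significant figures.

h = 191 mm

σ_allow = 361/1.65 = 218.8 MPa.
For a rectangular section σ = 6M/(bh²), so h² = 6M/(b σ_allow) = 6×1.3600×10^8/(102×218.8) = 36570 mm².
h = 191.2 mm.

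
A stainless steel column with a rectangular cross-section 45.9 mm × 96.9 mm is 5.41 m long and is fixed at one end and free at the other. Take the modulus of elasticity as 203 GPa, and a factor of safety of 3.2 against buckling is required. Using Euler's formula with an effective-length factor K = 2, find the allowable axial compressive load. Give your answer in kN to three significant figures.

Buckling occurs about the weak axis: I_min = h·b³/12 = 96.9×45.9³/12 = 780900 mm⁴ (b = 45.9 mm is the smaller dimension).
Effective length L_e = KL = 2×5.41 m = 10820 mm.
Euler critical load P_cr = π²EI/L_e² = π²×203000×780900/10820² = 13360 N.
P_allow = P_cr/n = 13360/3.2 = 4176 N.

P_allow = 4.18 kN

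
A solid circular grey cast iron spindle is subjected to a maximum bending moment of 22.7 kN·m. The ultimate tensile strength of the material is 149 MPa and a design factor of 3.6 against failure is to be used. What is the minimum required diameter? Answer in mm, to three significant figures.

d = 177 mm

σ_allow = 149/3.6 = 41.39 MPa.
For a solid circular section σ = 32M/(πd³), so d³ = 32M/(π σ_allow) = 32×2.2700×10^7/(π×41.39) = 5.587×10^6 mm³.
d = 177.4 mm.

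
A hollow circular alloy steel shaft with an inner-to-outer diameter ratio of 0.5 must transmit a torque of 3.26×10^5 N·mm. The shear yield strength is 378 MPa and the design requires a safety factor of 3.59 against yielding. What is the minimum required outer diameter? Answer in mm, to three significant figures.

τ_allow = 378/3.59 = 105.3 MPa.
For a hollow shaft τ = 16T/[πd_o³(1−k⁴)] with k = 0.5, so 1−k⁴ = 0.9375.
d_o³ = 16T/[π τ_allow (1−k⁴)] = 16×326000/(π×105.3×0.9375) = 16820 mm³.
d_o = 25.62 mm.

d_o = 25.6 mm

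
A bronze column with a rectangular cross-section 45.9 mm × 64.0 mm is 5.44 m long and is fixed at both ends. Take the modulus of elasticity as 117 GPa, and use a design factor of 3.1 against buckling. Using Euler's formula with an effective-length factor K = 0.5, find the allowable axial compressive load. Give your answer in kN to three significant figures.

Buckling occurs about the weak axis: I_min = h·b³/12 = 64.0×45.9³/12 = 515700 mm⁴ (b = 45.9 mm is the smaller dimension).
Effective length L_e = KL = 0.5×5.44 m = 2720 mm.
Euler critical load P_cr = π²EI/L_e² = π²×117000×515700/2720² = 80500 N.
P_allow = P_cr/n = 80500/3.1 = 25970 N.

P_allow = 26.0 kN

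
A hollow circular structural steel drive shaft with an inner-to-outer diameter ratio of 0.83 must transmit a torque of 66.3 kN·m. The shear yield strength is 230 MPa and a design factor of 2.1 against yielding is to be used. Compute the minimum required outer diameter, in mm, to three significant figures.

d_o = 180 mm

τ_allow = 230/2.1 = 109.5 MPa.
For a hollow shaft τ = 16T/[πd_o³(1−k⁴)] with k = 0.83, so 1−k⁴ = 0.5254.
d_o³ = 16T/[π τ_allow (1−k⁴)] = 16×6.6300×10^7/(π×109.5×0.5254) = 5.868×10^6 mm³.
d_o = 180.4 mm.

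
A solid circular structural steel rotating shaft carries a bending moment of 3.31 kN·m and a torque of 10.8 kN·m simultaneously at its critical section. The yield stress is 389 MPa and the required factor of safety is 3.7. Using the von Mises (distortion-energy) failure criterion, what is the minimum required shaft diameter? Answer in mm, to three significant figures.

d = 98.7 mm

σ_allow = σ_y/n = 389/3.7 = 105.1 MPa.
For a solid shaft σ_b = 32M/(πd³) and τ = 16T/(πd³), so the von Mises stress is σ' = (16/πd³)·√(4M²+3T²).
√(4M²+3T²) = √(4×(3.310×10^6)² + 3×(1.080×10^7)²) = 1.984×10^7 N·mm.
d³ = 16×1.984×10^7/(π×105.1) = 961200 mm³.
d = 98.69 mm.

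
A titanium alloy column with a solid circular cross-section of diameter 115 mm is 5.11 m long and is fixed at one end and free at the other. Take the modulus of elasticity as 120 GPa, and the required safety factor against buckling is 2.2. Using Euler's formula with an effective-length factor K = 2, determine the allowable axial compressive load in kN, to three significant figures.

P_allow = 44.3 kN

I = πd⁴/64 = π×115⁴/64 = 8.585×10^6 mm⁴.
Effective length L_e = KL = 2×5.11 m = 10220 mm.
Euler critical load P_cr = π²EI/L_e² = π²×120000×8.585×10^6/10220² = 97350 N.
P_allow = P_cr/n = 97350/2.2 = 44250 N.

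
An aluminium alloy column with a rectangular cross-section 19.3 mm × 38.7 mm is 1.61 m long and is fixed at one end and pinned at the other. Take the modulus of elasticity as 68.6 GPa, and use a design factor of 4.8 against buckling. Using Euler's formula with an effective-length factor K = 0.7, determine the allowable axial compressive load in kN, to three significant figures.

P_allow = 2.57 kN

Buckling occurs about the weak axis: I_min = h·b³/12 = 38.7×19.3³/12 = 23180 mm⁴ (b = 19.3 mm is the smaller dimension).
Effective length L_e = KL = 0.7×1.61 m = 1127 mm.
Euler critical load P_cr = π²EI/L_e² = π²×68600×23180/1127² = 12360 N.
P_allow = P_cr/n = 12360/4.8 = 2575 N.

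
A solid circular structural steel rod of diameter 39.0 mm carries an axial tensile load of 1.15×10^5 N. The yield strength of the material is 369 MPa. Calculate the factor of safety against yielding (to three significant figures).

A = πd²/4 = 1195 mm².
σ = F/A = 115000/1195 = 96.27 MPa.
n = 369/96.27 = 3.833.

n = 3.83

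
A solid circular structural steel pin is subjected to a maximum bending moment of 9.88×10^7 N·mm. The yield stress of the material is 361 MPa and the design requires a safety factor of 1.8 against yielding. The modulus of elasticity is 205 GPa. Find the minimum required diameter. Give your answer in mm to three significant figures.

d = 171 mm

σ_allow = 361/1.8 = 200.6 MPa.
For a solid circular section σ = 32M/(πd³), so d³ = 32M/(π σ_allow) = 32×9.8800×10^7/(π×200.6) = 5.018×10^6 mm³.
d = 171.2 mm.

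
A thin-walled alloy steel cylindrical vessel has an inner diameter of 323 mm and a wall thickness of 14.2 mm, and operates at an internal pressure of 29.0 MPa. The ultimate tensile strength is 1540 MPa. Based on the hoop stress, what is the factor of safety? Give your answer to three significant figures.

σ_h = pD/(2t) = 29.0×323/(2×14.2) = 329.8 MPa.
n = 1540/329.8 = 4.669.

n = 4.67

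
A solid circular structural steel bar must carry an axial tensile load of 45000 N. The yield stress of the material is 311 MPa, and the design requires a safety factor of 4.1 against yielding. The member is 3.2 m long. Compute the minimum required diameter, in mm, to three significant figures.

Allowable stress σ_allow = 311/4.1 = 75.85 MPa.
Required area A = F/σ_allow = 45000/75.85 = 593.2 mm².
A = πd²/4 → d = √(4A/π) = 27.48 mm.

d = 27.5 mm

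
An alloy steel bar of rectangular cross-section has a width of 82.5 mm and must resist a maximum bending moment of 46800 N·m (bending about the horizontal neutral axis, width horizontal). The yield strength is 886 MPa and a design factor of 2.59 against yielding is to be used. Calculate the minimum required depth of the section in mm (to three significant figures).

h = 99.7 mm

σ_allow = 886/2.59 = 342.1 MPa.
For a rectangular section σ = 6M/(bh²), so h² = 6M/(b σ_allow) = 6×4.6800×10^7/(82.5×342.1) = 9950 mm².
h = 99.75 mm.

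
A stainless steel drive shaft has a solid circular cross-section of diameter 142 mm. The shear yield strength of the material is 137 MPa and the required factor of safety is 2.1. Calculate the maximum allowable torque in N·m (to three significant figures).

T_allow = 36700 N·m

τ_allow = 137/2.1 = 65.24 MPa.
For a solid shaft T_allow = τ_allow·πd³/16; πd³/16 = π×142³/16 = 562200 mm³.
T_allow = 65.24×562200 = 3.668×10^7 N·mm = 36680 N·m.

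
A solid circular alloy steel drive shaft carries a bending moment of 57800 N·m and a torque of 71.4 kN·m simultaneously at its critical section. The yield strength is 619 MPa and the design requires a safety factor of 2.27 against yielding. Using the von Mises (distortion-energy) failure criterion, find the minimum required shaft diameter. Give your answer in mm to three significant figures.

σ_allow = σ_y/n = 619/2.27 = 272.7 MPa.
For a solid shaft σ_b = 32M/(πd³) and τ = 16T/(πd³), so the von Mises stress is σ' = (16/πd³)·√(4M²+3T²).
√(4M²+3T²) = √(4×(5.780×10^7)² + 3×(7.140×10^7)²) = 1.693×10^8 N·mm.
d³ = 16×1.693×10^8/(π×272.7) = 3.162×10^6 mm³.
d = 146.8 mm.

d = 147 mm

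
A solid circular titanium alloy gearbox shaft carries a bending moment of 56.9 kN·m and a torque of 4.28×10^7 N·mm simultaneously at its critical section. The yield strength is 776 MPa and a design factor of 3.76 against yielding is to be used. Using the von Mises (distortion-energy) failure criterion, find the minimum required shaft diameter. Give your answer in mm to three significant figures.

σ_allow = σ_y/n = 776/3.76 = 206.4 MPa.
For a solid shaft σ_b = 32M/(πd³) and τ = 16T/(πd³), so the von Mises stress is σ' = (16/πd³)·√(4M²+3T²).
√(4M²+3T²) = √(4×(5.690×10^7)² + 3×(4.280×10^7)²) = 1.358×10^8 N·mm.
d³ = 16×1.358×10^8/(π×206.4) = 3.352×10^6 mm³.
d = 149.7 mm.

d = 150 mm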